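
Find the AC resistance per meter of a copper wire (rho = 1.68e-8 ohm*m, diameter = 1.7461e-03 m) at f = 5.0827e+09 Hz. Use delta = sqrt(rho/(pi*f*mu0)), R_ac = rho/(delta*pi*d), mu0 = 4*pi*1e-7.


delta = sqrt(1.68e-8 / (pi * 5.0827e+09 * 4*pi*1e-7)) = 9.150136e-07 m
R_ac = 1.68e-8 / (9.150136e-07 * pi * 1.7461e-03) = 3.347 ohm/m

3.347 ohm/m


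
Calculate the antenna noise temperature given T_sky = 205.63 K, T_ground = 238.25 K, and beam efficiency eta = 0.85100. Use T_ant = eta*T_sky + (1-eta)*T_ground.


T_ant = 0.85100 * 205.63 + (1 - 0.85100) * 238.25 = 210.5 K

210.5 K


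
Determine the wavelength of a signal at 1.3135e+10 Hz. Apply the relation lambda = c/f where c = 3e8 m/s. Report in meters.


lambda = c / f = 3.0000e+08 / 1.3135e+10 = 0.02284 m

0.02284 m


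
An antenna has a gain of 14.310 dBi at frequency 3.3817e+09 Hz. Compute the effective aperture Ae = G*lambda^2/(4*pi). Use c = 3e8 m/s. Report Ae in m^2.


lambda = c / f = 3.0000e+08 / 3.3817e+09 = 0.08871278 m
G_linear = 10^(14.310/10) = 26.97739
Ae = G_linear * lambda^2 / (4*pi) = 26.97739 * 0.08871278^2 / (4*pi) = 0.01690 m^2

0.01690 m^2


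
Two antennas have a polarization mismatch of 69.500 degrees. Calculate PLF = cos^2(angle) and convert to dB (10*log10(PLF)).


PLF_linear = cos^2(69.500 deg) = 0.1226452
PLF_dB = 10 * log10(0.1226452) = -9.113 dB

-9.113 dB


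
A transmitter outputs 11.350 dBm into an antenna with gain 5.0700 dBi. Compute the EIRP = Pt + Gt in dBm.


EIRP = Pt + Gt = 11.350 + 5.0700 = 16.42 dBm

16.42 dBm


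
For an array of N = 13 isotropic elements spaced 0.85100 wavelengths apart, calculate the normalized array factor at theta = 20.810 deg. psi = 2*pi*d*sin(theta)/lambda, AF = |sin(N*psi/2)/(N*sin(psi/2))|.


psi = 2*pi*0.85100*sin(20.810 deg) = 1.899626 rad
AF = |sin(13*1.899626/2) / (13*sin(1.899626/2))| = 0.02053

0.02053


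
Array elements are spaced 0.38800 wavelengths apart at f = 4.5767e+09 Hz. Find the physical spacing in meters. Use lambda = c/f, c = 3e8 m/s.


lambda = c / f = 3.0000e+08 / 4.5767e+09 = 0.06554941 m
d = 0.38800 * 0.06554941 = 0.02543 m

0.02543 m


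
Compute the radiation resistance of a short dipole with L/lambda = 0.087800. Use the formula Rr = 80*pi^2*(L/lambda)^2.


Rr = 80 * pi^2 * (0.087800)^2 = 80 * 9.869604 * 7.708840e-03 = 6.087 ohm

6.087 ohm


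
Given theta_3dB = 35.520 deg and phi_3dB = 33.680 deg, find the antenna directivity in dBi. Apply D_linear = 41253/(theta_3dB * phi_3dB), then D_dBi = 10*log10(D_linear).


D_linear = 41253 / (35.520 * 33.680) = 34.48343
D_dBi = 10 * log10(34.48343) = 15.38 dBi

15.38 dBi


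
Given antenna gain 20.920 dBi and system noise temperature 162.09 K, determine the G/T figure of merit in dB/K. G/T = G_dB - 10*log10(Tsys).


G/T = 20.920 - 10*log10(162.09) = 20.920 - 22.09756 = -1.178 dB/K

-1.178 dB/K


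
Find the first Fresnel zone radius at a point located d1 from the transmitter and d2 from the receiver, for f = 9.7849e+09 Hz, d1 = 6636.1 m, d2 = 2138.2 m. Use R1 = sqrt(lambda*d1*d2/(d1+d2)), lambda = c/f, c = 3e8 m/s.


lambda = c / f = 3.0000e+08 / 9.7849e+09 = 0.03065949 m
R1 = sqrt(0.03065949 * 6636.1 * 2138.2 / (6636.1 + 2138.2)) = 7.041 m

7.041 m


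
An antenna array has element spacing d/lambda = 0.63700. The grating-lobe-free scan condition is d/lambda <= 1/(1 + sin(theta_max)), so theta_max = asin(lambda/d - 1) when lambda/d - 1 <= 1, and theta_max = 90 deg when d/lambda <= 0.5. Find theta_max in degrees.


lambda/d - 1 = 1/0.63700 - 1 = 0.5698587
theta_max = asin(0.5698587) = 34.74 deg

34.74 deg


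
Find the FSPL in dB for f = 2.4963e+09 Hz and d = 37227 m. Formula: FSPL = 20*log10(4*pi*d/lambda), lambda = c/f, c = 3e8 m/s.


lambda = c / f = 3.0000e+08 / 2.4963e+09 = 0.1201779 m
FSPL = 20 * log10(4*pi*37227/0.1201779) = 131.8 dB

131.8 dB


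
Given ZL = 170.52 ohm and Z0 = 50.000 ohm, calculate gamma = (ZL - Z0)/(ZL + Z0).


gamma = (170.52 - 50.000) / (170.52 + 50.000) = 0.5465

0.5465


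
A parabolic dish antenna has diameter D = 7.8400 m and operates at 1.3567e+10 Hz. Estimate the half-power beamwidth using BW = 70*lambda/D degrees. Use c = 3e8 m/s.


lambda = c / f = 3.0000e+08 / 1.3567e+10 = 0.02211248 m
BW = 70 * 0.02211248 / 7.8400 = 0.1974 deg

0.1974 deg


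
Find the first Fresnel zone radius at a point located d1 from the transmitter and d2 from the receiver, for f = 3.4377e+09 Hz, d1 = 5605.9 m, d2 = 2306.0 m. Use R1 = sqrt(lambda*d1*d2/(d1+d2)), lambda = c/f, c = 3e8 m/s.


lambda = c / f = 3.0000e+08 / 3.4377e+09 = 0.08726765 m
R1 = sqrt(0.08726765 * 5605.9 * 2306.0 / (5605.9 + 2306.0)) = 11.94 m

11.94 m


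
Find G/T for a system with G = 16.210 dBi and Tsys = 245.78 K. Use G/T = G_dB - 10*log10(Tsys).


G/T = 16.210 - 10*log10(245.78) = 16.210 - 23.90547 = -7.695 dB/K

-7.695 dB/K


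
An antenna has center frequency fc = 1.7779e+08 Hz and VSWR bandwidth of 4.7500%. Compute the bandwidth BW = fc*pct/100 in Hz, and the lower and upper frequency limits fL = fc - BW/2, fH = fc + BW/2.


BW = 1.7779e+08 * 4.7500/100 = 8.445025e+06 Hz
fL = 1.7779e+08 - 8.445025e+06/2 = 1.736e+08 Hz
fH = 1.7779e+08 + 8.445025e+06/2 = 1.820e+08 Hz

BW=8.445e+06 Hz, fL=1.736e+08 Hz, fH=1.820e+08 Hz


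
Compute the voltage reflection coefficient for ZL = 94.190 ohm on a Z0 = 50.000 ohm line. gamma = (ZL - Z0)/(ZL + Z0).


gamma = (94.190 - 50.000) / (94.190 + 50.000) = 0.3065

0.3065


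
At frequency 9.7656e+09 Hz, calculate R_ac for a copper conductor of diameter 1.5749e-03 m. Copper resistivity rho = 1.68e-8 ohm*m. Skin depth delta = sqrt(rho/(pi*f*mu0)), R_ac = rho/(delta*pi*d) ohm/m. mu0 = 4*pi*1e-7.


delta = sqrt(1.68e-8 / (pi * 9.7656e+09 * 4*pi*1e-7)) = 6.601237e-07 m
R_ac = 1.68e-8 / (6.601237e-07 * pi * 1.5749e-03) = 5.144 ohm/m

5.144 ohm/m


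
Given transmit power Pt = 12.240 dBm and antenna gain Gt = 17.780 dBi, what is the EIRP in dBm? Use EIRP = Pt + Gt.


EIRP = Pt + Gt = 12.240 + 17.780 = 30.02 dBm

30.02 dBm


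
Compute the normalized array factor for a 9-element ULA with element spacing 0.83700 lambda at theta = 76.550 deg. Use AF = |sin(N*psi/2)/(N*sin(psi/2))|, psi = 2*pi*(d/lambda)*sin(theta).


psi = 2*pi*0.83700*sin(76.550 deg) = 5.114788 rad
AF = |sin(9*5.114788/2) / (9*sin(5.114788/2))| = 0.1722

0.1722


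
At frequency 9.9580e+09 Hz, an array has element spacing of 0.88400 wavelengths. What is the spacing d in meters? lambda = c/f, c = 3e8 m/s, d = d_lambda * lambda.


lambda = c / f = 3.0000e+08 / 9.9580e+09 = 0.03012653 m
d = 0.88400 * 0.03012653 = 0.02663 m

0.02663 m


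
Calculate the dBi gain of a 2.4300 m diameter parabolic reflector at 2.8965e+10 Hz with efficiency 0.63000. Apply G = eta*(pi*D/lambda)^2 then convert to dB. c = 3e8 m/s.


lambda = c / f = 3.0000e+08 / 2.8965e+10 = 0.01035733 m
G_linear = 0.63000 * (pi * 2.4300 / 0.01035733)^2 = 342260.8
G_dBi = 10 * log10(342260.8) = 55.34 dBi

55.34 dBi


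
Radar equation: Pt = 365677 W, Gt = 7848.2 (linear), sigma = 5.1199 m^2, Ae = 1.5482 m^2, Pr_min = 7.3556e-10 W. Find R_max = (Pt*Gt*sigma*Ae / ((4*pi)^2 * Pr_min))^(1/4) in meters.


R^4 = 365677*7848.2*5.1199*1.5482 / ((4*pi)^2 * 7.3556e-10) = 1.958477e+17
R_max = 1.958477e+17^0.25 = 21037 m

21037 m


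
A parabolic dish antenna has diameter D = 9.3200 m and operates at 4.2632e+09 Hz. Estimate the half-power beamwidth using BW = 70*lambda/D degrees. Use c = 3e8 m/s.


lambda = c / f = 3.0000e+08 / 4.2632e+09 = 0.07036968 m
BW = 70 * 0.07036968 / 9.3200 = 0.5285 deg

0.5285 deg


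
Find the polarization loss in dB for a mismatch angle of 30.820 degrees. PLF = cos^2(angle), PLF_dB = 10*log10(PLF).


PLF_linear = cos^2(30.820 deg) = 0.7375050
PLF_dB = 10 * log10(0.7375050) = -1.322 dB

-1.322 dB


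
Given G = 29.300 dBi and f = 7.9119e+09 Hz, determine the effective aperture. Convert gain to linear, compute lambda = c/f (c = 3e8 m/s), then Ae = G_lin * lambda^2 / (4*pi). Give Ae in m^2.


lambda = c / f = 3.0000e+08 / 7.9119e+09 = 0.03791757 m
G_linear = 10^(29.300/10) = 851.1380
Ae = G_linear * lambda^2 / (4*pi) = 851.1380 * 0.03791757^2 / (4*pi) = 0.09738 m^2

0.09738 m^2


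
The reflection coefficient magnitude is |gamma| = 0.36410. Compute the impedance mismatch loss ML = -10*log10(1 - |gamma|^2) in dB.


ML = -10 * log10(1 - 0.36410^2) = -10 * log10(0.86743119) = 0.6176 dB

0.6176 dB


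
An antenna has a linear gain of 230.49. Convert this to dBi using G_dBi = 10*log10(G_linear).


G_dBi = 10 * log10(230.49) = 23.63 dBi

23.63 dBi


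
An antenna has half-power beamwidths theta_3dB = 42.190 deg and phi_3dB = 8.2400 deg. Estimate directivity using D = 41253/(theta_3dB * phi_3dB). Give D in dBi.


D_linear = 41253 / (42.190 * 8.2400) = 118.6639
D_dBi = 10 * log10(118.6639) = 20.74 dBi

20.74 dBi


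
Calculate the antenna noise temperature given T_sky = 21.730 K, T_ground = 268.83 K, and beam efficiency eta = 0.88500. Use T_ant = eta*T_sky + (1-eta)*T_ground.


T_ant = 0.88500 * 21.730 + (1 - 0.88500) * 268.83 = 50.15 K

50.15 K


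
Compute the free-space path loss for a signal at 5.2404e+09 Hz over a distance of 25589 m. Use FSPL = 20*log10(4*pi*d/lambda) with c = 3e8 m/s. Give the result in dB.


lambda = c / f = 3.0000e+08 / 5.2404e+09 = 0.05724754 m
FSPL = 20 * log10(4*pi*25589/0.05724754) = 135.0 dB

135.0 dB


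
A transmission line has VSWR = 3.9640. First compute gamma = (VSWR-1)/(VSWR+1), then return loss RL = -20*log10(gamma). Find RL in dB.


gamma = (3.9640 - 1) / (3.9640 + 1) = 0.5970991
RL = -20 * log10(0.5970991) = 4.479 dB

4.479 dB


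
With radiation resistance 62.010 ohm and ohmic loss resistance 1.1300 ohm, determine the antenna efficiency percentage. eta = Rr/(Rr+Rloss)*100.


eta = 62.010 / (62.010 + 1.1300) * 100 = 98.21%

98.21%


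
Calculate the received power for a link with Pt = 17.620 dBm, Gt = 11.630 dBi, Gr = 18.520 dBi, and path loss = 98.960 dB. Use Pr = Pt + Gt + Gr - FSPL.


Pr = 17.620 + 11.630 + 18.520 - 98.960 = -51.19 dBm

-51.19 dBm


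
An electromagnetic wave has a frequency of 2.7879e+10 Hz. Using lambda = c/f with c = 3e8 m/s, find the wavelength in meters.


lambda = c / f = 3.0000e+08 / 2.7879e+10 = 0.01076 m

0.01076 m


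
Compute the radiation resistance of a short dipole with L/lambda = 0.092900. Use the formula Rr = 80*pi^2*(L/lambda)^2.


Rr = 80 * pi^2 * (0.092900)^2 = 80 * 9.869604 * 8.630410e-03 = 6.814 ohm

6.814 ohm


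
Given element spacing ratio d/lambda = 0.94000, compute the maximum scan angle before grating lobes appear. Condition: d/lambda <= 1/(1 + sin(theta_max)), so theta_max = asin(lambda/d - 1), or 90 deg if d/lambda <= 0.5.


lambda/d - 1 = 1/0.94000 - 1 = 0.06382979
theta_max = asin(0.06382979) = 3.660 deg

3.660 deg


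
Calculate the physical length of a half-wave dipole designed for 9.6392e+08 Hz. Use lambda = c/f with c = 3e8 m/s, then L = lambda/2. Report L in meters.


lambda = c / f = 3.0000e+08 / 9.6392e+08 = 0.3112291 m
L = lambda / 2 = 0.3112291 / 2 = 0.1556 m

0.1556 m


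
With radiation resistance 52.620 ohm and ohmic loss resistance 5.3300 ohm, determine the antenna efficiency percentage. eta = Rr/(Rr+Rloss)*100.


eta = 52.620 / (52.620 + 5.3300) * 100 = 90.80%

90.80%


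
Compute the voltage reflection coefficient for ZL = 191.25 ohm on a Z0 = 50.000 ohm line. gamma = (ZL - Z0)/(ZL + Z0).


gamma = (191.25 - 50.000) / (191.25 + 50.000) = 0.5855

0.5855


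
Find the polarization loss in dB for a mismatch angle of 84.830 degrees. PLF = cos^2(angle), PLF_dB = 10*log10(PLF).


PLF_linear = cos^2(84.830 deg) = 8.120015e-03
PLF_dB = 10 * log10(8.120015e-03) = -20.90 dB

-20.90 dB


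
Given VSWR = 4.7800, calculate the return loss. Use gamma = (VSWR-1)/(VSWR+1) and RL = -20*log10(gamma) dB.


gamma = (4.7800 - 1) / (4.7800 + 1) = 0.6539792
RL = -20 * log10(0.6539792) = 3.689 dB

3.689 dB


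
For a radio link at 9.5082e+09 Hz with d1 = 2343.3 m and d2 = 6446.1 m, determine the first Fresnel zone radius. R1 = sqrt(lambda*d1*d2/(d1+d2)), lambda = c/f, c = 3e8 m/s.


lambda = c / f = 3.0000e+08 / 9.5082e+09 = 0.03155171 m
R1 = sqrt(0.03155171 * 2343.3 * 6446.1 / (2343.3 + 6446.1)) = 7.364 m

7.364 m


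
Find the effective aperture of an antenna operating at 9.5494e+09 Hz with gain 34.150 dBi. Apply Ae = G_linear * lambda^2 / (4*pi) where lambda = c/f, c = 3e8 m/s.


lambda = c / f = 3.0000e+08 / 9.5494e+09 = 0.03141559 m
G_linear = 10^(34.150/10) = 2600.160
Ae = G_linear * lambda^2 / (4*pi) = 2600.160 * 0.03141559^2 / (4*pi) = 0.2042 m^2

0.2042 m^2


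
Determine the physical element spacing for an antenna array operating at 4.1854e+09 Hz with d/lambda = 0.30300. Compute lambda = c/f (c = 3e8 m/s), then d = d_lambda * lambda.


lambda = c / f = 3.0000e+08 / 4.1854e+09 = 0.07167774 m
d = 0.30300 * 0.07167774 = 0.02172 m

0.02172 m


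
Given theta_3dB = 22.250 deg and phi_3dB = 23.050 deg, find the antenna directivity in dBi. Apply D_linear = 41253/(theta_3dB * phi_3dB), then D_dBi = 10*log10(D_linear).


D_linear = 41253 / (22.250 * 23.050) = 80.43676
D_dBi = 10 * log10(80.43676) = 19.05 dBi

19.05 dBi


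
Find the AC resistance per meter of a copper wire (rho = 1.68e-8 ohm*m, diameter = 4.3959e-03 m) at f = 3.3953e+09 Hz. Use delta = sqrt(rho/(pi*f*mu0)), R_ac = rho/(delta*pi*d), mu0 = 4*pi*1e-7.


delta = sqrt(1.68e-8 / (pi * 3.3953e+09 * 4*pi*1e-7)) = 1.119530e-06 m
R_ac = 1.68e-8 / (1.119530e-06 * pi * 4.3959e-03) = 1.087 ohm/m

1.087 ohm/m


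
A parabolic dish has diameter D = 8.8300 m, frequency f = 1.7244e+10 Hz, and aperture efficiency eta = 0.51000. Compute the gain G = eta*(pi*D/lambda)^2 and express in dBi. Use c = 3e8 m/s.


lambda = c / f = 3.0000e+08 / 1.7244e+10 = 0.01739736 m
G_linear = 0.51000 * (pi * 8.8300 / 0.01739736)^2 = 1.296656e+06
G_dBi = 10 * log10(1.296656e+06) = 61.13 dBi

61.13 dBi


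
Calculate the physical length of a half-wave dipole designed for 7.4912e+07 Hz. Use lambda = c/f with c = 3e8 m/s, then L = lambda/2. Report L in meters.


lambda = c / f = 3.0000e+08 / 7.4912e+07 = 4.004699 m
L = lambda / 2 = 4.004699 / 2 = 2.002 m

2.002 m


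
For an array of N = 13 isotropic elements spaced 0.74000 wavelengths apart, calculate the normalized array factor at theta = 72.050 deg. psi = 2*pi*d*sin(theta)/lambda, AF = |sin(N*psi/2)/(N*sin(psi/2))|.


psi = 2*pi*0.74000*sin(72.050 deg) = 4.423244 rad
AF = |sin(13*4.423244/2) / (13*sin(4.423244/2))| = 0.04404

0.04404


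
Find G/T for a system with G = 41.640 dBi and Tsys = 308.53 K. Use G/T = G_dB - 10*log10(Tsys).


G/T = 41.640 - 10*log10(308.53) = 41.640 - 24.89297 = 16.75 dB/K

16.75 dB/K


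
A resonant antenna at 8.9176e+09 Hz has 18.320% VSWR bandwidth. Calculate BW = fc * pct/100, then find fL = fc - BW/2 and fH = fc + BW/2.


BW = 8.9176e+09 * 18.320/100 = 1.633704e+09 Hz
fL = 8.9176e+09 - 1.633704e+09/2 = 8.101e+09 Hz
fH = 8.9176e+09 + 1.633704e+09/2 = 9.734e+09 Hz

BW=1.634e+09 Hz, fL=8.101e+09 Hz, fH=9.734e+09 Hz


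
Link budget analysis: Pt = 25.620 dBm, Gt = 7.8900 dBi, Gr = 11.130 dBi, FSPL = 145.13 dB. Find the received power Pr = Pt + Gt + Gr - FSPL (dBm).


Pr = 25.620 + 7.8900 + 11.130 - 145.13 = -100.49 dBm

-100.49 dBm


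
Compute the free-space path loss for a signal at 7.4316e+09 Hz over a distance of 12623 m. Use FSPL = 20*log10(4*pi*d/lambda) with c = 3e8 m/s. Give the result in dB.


lambda = c / f = 3.0000e+08 / 7.4316e+09 = 0.04036816 m
FSPL = 20 * log10(4*pi*12623/0.04036816) = 131.9 dB

131.9 dB


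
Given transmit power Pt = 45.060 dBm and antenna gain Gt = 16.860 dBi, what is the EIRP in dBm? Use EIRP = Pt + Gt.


EIRP = Pt + Gt = 45.060 + 16.860 = 61.92 dBm

61.92 dBm


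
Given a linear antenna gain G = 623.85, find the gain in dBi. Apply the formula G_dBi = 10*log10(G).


G_dBi = 10 * log10(623.85) = 27.95 dBi

27.95 dBi


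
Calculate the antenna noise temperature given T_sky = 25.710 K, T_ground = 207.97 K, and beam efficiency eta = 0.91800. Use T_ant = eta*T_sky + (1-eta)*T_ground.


T_ant = 0.91800 * 25.710 + (1 - 0.91800) * 207.97 = 40.66 K

40.66 K


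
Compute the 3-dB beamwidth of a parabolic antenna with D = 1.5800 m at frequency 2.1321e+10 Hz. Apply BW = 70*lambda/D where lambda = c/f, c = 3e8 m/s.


lambda = c / f = 3.0000e+08 / 2.1321e+10 = 0.01407063 m
BW = 70 * 0.01407063 / 1.5800 = 0.6234 deg

0.6234 deg


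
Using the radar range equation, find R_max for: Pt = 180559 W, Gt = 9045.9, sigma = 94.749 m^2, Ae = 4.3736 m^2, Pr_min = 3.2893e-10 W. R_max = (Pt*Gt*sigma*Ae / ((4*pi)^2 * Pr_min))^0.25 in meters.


R^4 = 180559*9045.9*94.749*4.3736 / ((4*pi)^2 * 3.2893e-10) = 1.303051e+19
R_max = 1.303051e+19^0.25 = 60081 m

60081 m


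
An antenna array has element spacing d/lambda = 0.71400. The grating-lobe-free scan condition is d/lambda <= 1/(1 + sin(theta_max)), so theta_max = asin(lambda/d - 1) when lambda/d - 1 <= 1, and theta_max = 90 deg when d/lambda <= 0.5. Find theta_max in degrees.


lambda/d - 1 = 1/0.71400 - 1 = 0.4005602
theta_max = asin(0.4005602) = 23.61 deg

23.61 deg


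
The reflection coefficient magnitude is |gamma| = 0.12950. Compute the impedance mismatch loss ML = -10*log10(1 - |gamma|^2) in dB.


ML = -10 * log10(1 - 0.12950^2) = -10 * log10(0.98322975) = 0.07345 dB

0.07345 dB


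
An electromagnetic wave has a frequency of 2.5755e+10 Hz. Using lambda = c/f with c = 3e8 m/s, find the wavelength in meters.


lambda = c / f = 3.0000e+08 / 2.5755e+10 = 0.01165 m

0.01165 m


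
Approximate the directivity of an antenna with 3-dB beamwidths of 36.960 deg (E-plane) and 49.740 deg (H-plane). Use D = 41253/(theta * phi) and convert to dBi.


D_linear = 41253 / (36.960 * 49.740) = 22.43974
D_dBi = 10 * log10(22.43974) = 13.51 dBi

13.51 dBi


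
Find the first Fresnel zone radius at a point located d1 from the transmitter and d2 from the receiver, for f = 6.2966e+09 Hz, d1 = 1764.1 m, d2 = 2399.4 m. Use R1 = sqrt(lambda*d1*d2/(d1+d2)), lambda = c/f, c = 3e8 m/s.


lambda = c / f = 3.0000e+08 / 6.2966e+09 = 0.04764476 m
R1 = sqrt(0.04764476 * 1764.1 * 2399.4 / (1764.1 + 2399.4)) = 6.960 m

6.960 m


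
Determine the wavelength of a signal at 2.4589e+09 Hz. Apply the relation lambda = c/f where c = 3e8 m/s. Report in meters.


lambda = c / f = 3.0000e+08 / 2.4589e+09 = 0.1220 m

0.1220 m


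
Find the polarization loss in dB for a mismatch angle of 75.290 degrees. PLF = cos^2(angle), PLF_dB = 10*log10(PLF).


PLF_linear = cos^2(75.290 deg) = 0.06447880
PLF_dB = 10 * log10(0.06447880) = -11.91 dB

-11.91 dB


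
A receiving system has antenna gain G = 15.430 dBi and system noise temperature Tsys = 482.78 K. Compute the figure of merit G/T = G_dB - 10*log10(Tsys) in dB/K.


G/T = 15.430 - 10*log10(482.78) = 15.430 - 26.83749 = -11.41 dB/K

-11.41 dB/K


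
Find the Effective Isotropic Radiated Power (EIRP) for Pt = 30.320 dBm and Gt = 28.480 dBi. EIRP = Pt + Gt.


EIRP = Pt + Gt = 30.320 + 28.480 = 58.80 dBm

58.80 dBm


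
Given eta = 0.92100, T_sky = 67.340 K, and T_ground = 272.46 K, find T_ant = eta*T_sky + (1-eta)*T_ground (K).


T_ant = 0.92100 * 67.340 + (1 - 0.92100) * 272.46 = 83.54 K

83.54 K


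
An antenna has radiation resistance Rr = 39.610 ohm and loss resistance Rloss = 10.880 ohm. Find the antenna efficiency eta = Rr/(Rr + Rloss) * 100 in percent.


eta = 39.610 / (39.610 + 10.880) * 100 = 78.45%

78.45%


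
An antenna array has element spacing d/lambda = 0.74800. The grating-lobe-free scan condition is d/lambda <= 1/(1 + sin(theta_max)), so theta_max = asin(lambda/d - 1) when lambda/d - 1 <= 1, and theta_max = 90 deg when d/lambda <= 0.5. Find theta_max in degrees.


lambda/d - 1 = 1/0.74800 - 1 = 0.3368984
theta_max = asin(0.3368984) = 19.69 deg

19.69 deg


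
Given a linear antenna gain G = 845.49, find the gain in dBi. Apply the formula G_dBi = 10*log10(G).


G_dBi = 10 * log10(845.49) = 29.27 dBi

29.27 dBi


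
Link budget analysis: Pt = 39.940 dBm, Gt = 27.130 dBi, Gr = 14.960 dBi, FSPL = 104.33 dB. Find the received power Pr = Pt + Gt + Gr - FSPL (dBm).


Pr = 39.940 + 27.130 + 14.960 - 104.33 = -22.30 dBm

-22.30 dBm


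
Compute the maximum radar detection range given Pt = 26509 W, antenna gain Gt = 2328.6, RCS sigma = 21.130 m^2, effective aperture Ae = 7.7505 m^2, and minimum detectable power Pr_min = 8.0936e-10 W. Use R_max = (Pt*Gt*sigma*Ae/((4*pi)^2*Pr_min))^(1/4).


R^4 = 26509*2328.6*21.130*7.7505 / ((4*pi)^2 * 8.0936e-10) = 7.909627e+16
R_max = 7.909627e+16^0.25 = 16770 m

16770 m


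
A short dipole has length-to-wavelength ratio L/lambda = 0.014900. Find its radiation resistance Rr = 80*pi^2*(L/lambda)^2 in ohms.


Rr = 80 * pi^2 * (0.014900)^2 = 80 * 9.869604 * 2.220100e-04 = 0.1753 ohm

0.1753 ohm


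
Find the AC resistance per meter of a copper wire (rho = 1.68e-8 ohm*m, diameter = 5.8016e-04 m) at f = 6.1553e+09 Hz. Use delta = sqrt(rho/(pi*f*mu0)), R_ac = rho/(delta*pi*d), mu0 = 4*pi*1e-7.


delta = sqrt(1.68e-8 / (pi * 6.1553e+09 * 4*pi*1e-7)) = 8.314768e-07 m
R_ac = 1.68e-8 / (8.314768e-07 * pi * 5.8016e-04) = 11.09 ohm/m

11.09 ohm/m


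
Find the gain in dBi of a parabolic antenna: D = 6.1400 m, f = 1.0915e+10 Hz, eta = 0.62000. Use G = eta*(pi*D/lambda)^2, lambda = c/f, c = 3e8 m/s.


lambda = c / f = 3.0000e+08 / 1.0915e+10 = 0.02748511 m
G_linear = 0.62000 * (pi * 6.1400 / 0.02748511)^2 = 305374.8
G_dBi = 10 * log10(305374.8) = 54.85 dBi

54.85 dBi


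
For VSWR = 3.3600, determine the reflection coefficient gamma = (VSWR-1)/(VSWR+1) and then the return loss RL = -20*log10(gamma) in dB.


gamma = (3.3600 - 1) / (3.3600 + 1) = 0.5412844
RL = -20 * log10(0.5412844) = 5.331 dB

5.331 dB


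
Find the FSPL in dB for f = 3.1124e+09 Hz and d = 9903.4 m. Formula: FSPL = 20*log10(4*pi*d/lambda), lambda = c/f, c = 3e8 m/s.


lambda = c / f = 3.0000e+08 / 3.1124e+09 = 0.09638864 m
FSPL = 20 * log10(4*pi*9903.4/0.09638864) = 122.2 dB

122.2 dB


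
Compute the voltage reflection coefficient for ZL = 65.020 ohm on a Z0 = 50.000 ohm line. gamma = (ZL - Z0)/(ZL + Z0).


gamma = (65.020 - 50.000) / (65.020 + 50.000) = 0.1306

0.1306


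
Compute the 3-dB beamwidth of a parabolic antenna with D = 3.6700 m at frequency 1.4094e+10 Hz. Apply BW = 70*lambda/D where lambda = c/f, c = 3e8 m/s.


lambda = c / f = 3.0000e+08 / 1.4094e+10 = 0.02128565 m
BW = 70 * 0.02128565 / 3.6700 = 0.4060 deg

0.4060 deg


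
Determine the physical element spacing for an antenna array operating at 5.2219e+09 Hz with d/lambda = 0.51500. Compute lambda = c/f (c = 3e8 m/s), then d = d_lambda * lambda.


lambda = c / f = 3.0000e+08 / 5.2219e+09 = 0.05745035 m
d = 0.51500 * 0.05745035 = 0.02959 m

0.02959 m


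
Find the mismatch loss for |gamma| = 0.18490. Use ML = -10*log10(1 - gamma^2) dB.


ML = -10 * log10(1 - 0.18490^2) = -10 * log10(0.96581199) = 0.1511 dB

0.1511 dB


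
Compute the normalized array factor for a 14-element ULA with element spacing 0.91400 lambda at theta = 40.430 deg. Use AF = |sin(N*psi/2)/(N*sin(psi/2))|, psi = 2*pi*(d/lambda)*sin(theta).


psi = 2*pi*0.91400*sin(40.430 deg) = 3.724333 rad
AF = |sin(14*3.724333/2) / (14*sin(3.724333/2))| = 0.06011

0.06011


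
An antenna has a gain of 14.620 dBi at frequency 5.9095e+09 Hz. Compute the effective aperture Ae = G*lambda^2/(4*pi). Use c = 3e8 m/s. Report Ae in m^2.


lambda = c / f = 3.0000e+08 / 5.9095e+09 = 0.05076572 m
G_linear = 10^(14.620/10) = 28.97344
Ae = G_linear * lambda^2 / (4*pi) = 28.97344 * 0.05076572^2 / (4*pi) = 5.942e-03 m^2

5.942e-03 m^2


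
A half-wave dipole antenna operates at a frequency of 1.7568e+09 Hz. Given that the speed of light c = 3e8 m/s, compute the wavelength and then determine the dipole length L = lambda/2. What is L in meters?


lambda = c / f = 3.0000e+08 / 1.7568e+09 = 0.1707650 m
L = lambda / 2 = 0.1707650 / 2 = 0.08538 m

0.08538 m


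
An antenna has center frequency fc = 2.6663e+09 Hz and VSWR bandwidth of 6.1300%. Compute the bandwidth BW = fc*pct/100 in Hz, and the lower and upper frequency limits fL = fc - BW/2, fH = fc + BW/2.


BW = 2.6663e+09 * 6.1300/100 = 1.634442e+08 Hz
fL = 2.6663e+09 - 1.634442e+08/2 = 2.585e+09 Hz
fH = 2.6663e+09 + 1.634442e+08/2 = 2.748e+09 Hz

BW=1.634e+08 Hz, fL=2.585e+09 Hz, fH=2.748e+09 Hz


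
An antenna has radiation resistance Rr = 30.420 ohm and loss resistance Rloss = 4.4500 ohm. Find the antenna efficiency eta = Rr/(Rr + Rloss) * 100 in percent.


eta = 30.420 / (30.420 + 4.4500) * 100 = 87.24%

87.24%


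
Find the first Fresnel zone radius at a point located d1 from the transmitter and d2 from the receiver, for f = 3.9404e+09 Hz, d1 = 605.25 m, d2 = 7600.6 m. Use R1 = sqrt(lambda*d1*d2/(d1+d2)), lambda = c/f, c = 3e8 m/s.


lambda = c / f = 3.0000e+08 / 3.9404e+09 = 0.07613440 m
R1 = sqrt(0.07613440 * 605.25 * 7600.6 / (605.25 + 7600.6)) = 6.533 m

6.533 m


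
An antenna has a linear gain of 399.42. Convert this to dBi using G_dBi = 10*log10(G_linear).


G_dBi = 10 * log10(399.42) = 26.01 dBi

26.01 dBi


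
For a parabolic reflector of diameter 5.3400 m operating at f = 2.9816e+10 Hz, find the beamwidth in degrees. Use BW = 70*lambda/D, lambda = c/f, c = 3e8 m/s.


lambda = c / f = 3.0000e+08 / 2.9816e+10 = 0.01006171 m
BW = 70 * 0.01006171 / 5.3400 = 0.1319 deg

0.1319 deg


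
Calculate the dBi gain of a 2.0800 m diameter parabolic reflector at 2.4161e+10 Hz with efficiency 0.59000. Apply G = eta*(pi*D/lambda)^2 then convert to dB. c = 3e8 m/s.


lambda = c / f = 3.0000e+08 / 2.4161e+10 = 0.01241670 m
G_linear = 0.59000 * (pi * 2.0800 / 0.01241670)^2 = 163405.3
G_dBi = 10 * log10(163405.3) = 52.13 dBi

52.13 dBi


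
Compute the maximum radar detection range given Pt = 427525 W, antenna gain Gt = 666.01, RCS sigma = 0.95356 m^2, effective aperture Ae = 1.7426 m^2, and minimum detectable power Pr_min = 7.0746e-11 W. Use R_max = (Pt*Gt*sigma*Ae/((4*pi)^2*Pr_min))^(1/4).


R^4 = 427525*666.01*0.95356*1.7426 / ((4*pi)^2 * 7.0746e-11) = 4.235126e+16
R_max = 4.235126e+16^0.25 = 14346 m

14346 m


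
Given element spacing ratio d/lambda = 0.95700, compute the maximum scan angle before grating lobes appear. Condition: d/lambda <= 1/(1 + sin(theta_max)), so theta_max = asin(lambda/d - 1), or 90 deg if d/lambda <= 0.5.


lambda/d - 1 = 1/0.95700 - 1 = 0.04493208
theta_max = asin(0.04493208) = 2.575 deg

2.575 deg


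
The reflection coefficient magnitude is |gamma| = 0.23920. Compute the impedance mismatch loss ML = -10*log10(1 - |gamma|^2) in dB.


ML = -10 * log10(1 - 0.23920^2) = -10 * log10(0.94278336) = 0.2559 dB

0.2559 dB


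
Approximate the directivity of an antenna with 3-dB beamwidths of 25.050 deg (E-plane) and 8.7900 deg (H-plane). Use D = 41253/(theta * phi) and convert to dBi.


D_linear = 41253 / (25.050 * 8.7900) = 187.3523
D_dBi = 10 * log10(187.3523) = 22.73 dBi

22.73 dBi


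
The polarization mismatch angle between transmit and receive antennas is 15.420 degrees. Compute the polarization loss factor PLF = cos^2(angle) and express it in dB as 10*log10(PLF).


PLF_linear = cos^2(15.420 deg) = 0.9293011
PLF_dB = 10 * log10(0.9293011) = -0.3184 dB

-0.3184 dB


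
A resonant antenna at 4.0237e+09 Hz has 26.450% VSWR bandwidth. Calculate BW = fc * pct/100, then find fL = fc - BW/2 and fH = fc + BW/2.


BW = 4.0237e+09 * 26.450/100 = 1.064269e+09 Hz
fL = 4.0237e+09 - 1.064269e+09/2 = 3.492e+09 Hz
fH = 4.0237e+09 + 1.064269e+09/2 = 4.556e+09 Hz

BW=1.064e+09 Hz, fL=3.492e+09 Hz, fH=4.556e+09 Hz


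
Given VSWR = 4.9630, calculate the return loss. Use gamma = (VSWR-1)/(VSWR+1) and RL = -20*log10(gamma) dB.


gamma = (4.9630 - 1) / (4.9630 + 1) = 0.6645984
RL = -20 * log10(0.6645984) = 3.549 dB

3.549 dB


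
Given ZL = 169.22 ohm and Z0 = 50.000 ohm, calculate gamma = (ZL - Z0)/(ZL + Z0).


gamma = (169.22 - 50.000) / (169.22 + 50.000) = 0.5438

0.5438


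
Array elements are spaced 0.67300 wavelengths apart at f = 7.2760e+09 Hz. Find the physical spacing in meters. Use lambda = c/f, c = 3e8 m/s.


lambda = c / f = 3.0000e+08 / 7.2760e+09 = 0.04123145 m
d = 0.67300 * 0.04123145 = 0.02775 m

0.02775 m


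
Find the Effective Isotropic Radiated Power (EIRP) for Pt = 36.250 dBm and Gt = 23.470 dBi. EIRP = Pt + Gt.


EIRP = Pt + Gt = 36.250 + 23.470 = 59.72 dBm

59.72 dBm


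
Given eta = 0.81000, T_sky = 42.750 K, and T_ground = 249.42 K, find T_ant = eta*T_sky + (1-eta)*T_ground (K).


T_ant = 0.81000 * 42.750 + (1 - 0.81000) * 249.42 = 82.02 K

82.02 K


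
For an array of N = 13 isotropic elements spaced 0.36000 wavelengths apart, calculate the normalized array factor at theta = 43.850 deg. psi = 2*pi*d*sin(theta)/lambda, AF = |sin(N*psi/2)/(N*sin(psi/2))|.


psi = 2*pi*0.36000*sin(43.850 deg) = 1.567015 rad
AF = |sin(13*1.567015/2) / (13*sin(1.567015/2))| = 0.07515

0.07515


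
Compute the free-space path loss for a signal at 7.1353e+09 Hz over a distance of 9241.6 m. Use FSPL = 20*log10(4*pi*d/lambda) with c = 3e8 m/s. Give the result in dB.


lambda = c / f = 3.0000e+08 / 7.1353e+09 = 0.04204448 m
FSPL = 20 * log10(4*pi*9241.6/0.04204448) = 128.8 dB

128.8 dB


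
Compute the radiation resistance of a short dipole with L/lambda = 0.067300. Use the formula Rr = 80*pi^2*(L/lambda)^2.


Rr = 80 * pi^2 * (0.067300)^2 = 80 * 9.869604 * 4.529290e-03 = 3.576 ohm

3.576 ohm


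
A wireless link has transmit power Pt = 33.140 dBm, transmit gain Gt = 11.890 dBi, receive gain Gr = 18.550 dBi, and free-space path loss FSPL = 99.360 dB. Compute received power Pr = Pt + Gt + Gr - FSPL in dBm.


Pr = 33.140 + 11.890 + 18.550 - 99.360 = -35.78 dBm

-35.78 dBm


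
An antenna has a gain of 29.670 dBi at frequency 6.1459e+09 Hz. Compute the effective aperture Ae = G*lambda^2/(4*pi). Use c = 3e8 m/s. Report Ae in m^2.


lambda = c / f = 3.0000e+08 / 6.1459e+09 = 0.04881303 m
G_linear = 10^(29.670/10) = 926.8298
Ae = G_linear * lambda^2 / (4*pi) = 926.8298 * 0.04881303^2 / (4*pi) = 0.1757 m^2

0.1757 m^2


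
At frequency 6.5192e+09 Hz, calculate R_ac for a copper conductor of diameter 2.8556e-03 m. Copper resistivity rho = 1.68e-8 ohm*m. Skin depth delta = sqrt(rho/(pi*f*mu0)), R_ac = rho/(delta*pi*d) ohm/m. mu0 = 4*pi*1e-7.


delta = sqrt(1.68e-8 / (pi * 6.5192e+09 * 4*pi*1e-7)) = 8.079372e-07 m
R_ac = 1.68e-8 / (8.079372e-07 * pi * 2.8556e-03) = 2.318 ohm/m

2.318 ohm/m


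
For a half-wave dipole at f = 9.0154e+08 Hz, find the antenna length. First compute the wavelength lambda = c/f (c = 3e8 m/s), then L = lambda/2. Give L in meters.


lambda = c / f = 3.0000e+08 / 9.0154e+08 = 0.3327639 m
L = lambda / 2 = 0.3327639 / 2 = 0.1664 m

0.1664 m


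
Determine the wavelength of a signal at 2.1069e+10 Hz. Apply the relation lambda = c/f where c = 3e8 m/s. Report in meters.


lambda = c / f = 3.0000e+08 / 2.1069e+10 = 0.01424 m

0.01424 m


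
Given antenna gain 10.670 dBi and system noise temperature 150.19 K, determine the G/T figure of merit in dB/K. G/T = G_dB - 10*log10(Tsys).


G/T = 10.670 - 10*log10(150.19) = 10.670 - 21.76641 = -11.10 dB/K

-11.10 dB/K


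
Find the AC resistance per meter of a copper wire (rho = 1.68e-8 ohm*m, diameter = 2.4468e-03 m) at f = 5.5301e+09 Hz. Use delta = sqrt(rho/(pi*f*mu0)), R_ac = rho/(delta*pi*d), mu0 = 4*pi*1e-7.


delta = sqrt(1.68e-8 / (pi * 5.5301e+09 * 4*pi*1e-7)) = 8.772195e-07 m
R_ac = 1.68e-8 / (8.772195e-07 * pi * 2.4468e-03) = 2.491 ohm/m

2.491 ohm/m


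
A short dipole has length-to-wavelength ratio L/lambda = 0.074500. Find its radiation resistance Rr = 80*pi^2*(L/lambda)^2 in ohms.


Rr = 80 * pi^2 * (0.074500)^2 = 80 * 9.869604 * 5.550250e-03 = 4.382 ohm

4.382 ohm


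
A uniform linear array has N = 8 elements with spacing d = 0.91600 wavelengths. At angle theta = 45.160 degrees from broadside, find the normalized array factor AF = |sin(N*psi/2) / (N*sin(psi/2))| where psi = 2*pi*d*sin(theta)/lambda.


psi = 2*pi*0.91600*sin(45.160 deg) = 4.081030 rad
AF = |sin(8*4.081030/2) / (8*sin(4.081030/2))| = 0.08101

0.08101


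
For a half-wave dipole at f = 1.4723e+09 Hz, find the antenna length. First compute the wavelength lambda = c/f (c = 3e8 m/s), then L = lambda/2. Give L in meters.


lambda = c / f = 3.0000e+08 / 1.4723e+09 = 0.2037628 m
L = lambda / 2 = 0.2037628 / 2 = 0.1019 m

0.1019 m


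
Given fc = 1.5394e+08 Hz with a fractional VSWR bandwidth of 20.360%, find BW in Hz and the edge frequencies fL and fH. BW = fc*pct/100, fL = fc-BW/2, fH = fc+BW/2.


BW = 1.5394e+08 * 20.360/100 = 3.134218e+07 Hz
fL = 1.5394e+08 - 3.134218e+07/2 = 1.383e+08 Hz
fH = 1.5394e+08 + 3.134218e+07/2 = 1.696e+08 Hz

BW=3.134e+07 Hz, fL=1.383e+08 Hz, fH=1.696e+08 Hz


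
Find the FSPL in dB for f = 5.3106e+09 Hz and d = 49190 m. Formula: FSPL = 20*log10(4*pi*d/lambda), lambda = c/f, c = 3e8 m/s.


lambda = c / f = 3.0000e+08 / 5.3106e+09 = 0.05649079 m
FSPL = 20 * log10(4*pi*49190/0.05649079) = 140.8 dB

140.8 dB


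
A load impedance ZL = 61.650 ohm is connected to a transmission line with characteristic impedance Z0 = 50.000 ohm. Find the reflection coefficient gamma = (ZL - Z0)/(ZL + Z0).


gamma = (61.650 - 50.000) / (61.650 + 50.000) = 0.1043

0.1043


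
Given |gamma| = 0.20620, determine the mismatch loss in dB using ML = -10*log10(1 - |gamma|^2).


ML = -10 * log10(1 - 0.20620^2) = -10 * log10(0.95748156) = 0.1887 dB

0.1887 dB


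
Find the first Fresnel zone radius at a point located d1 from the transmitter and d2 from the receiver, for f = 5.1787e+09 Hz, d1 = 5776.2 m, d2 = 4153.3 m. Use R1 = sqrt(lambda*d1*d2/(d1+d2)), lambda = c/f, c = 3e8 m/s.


lambda = c / f = 3.0000e+08 / 5.1787e+09 = 0.05792960 m
R1 = sqrt(0.05792960 * 5776.2 * 4153.3 / (5776.2 + 4153.3)) = 11.83 m

11.83 m


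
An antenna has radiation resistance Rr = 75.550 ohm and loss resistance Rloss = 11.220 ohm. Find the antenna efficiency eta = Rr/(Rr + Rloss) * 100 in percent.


eta = 75.550 / (75.550 + 11.220) * 100 = 87.07%

87.07%


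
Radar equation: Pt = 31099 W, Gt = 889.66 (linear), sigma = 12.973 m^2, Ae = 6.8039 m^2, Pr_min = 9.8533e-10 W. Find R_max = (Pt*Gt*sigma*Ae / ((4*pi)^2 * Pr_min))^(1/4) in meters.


R^4 = 31099*889.66*12.973*6.8039 / ((4*pi)^2 * 9.8533e-10) = 1.569522e+16
R_max = 1.569522e+16^0.25 = 11193 m

11193 m


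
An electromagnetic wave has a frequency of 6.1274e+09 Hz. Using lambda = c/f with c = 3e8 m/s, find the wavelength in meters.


lambda = c / f = 3.0000e+08 / 6.1274e+09 = 0.04896 m

0.04896 m


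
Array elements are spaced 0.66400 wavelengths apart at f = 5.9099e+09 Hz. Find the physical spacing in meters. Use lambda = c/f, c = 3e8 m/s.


lambda = c / f = 3.0000e+08 / 5.9099e+09 = 0.05076228 m
d = 0.66400 * 0.05076228 = 0.03371 m

0.03371 m


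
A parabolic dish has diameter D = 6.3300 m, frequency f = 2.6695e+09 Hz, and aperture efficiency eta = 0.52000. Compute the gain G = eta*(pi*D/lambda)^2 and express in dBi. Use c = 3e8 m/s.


lambda = c / f = 3.0000e+08 / 2.6695e+09 = 0.1123806 m
G_linear = 0.52000 * (pi * 6.3300 / 0.1123806)^2 = 16282.75
G_dBi = 10 * log10(16282.75) = 42.12 dBi

42.12 dBi


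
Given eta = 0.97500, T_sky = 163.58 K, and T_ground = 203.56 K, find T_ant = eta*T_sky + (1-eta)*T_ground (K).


T_ant = 0.97500 * 163.58 + (1 - 0.97500) * 203.56 = 164.6 K

164.6 K


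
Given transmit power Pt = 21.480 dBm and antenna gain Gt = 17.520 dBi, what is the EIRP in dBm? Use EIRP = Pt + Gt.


EIRP = Pt + Gt = 21.480 + 17.520 = 39.00 dBm

39.00 dBm


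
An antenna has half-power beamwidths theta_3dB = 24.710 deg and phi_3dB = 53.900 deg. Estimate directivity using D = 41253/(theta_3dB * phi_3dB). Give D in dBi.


D_linear = 41253 / (24.710 * 53.900) = 30.97377
D_dBi = 10 * log10(30.97377) = 14.91 dBi

14.91 dBi


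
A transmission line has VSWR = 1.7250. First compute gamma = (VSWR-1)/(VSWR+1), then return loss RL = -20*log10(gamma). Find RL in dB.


gamma = (1.7250 - 1) / (1.7250 + 1) = 0.2660550
RL = -20 * log10(0.2660550) = 11.50 dB

11.50 dB


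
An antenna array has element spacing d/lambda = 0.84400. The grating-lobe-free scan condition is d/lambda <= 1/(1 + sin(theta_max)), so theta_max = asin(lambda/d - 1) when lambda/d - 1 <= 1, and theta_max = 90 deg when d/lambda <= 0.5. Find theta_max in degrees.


lambda/d - 1 = 1/0.84400 - 1 = 0.1848341
theta_max = asin(0.1848341) = 10.65 deg

10.65 deg


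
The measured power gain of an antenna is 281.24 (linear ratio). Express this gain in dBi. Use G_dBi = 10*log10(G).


G_dBi = 10 * log10(281.24) = 24.49 dBi

24.49 dBi


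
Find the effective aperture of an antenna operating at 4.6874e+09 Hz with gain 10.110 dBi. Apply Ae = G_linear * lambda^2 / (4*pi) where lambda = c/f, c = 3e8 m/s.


lambda = c / f = 3.0000e+08 / 4.6874e+09 = 0.06400137 m
G_linear = 10^(10.110/10) = 10.25652
Ae = G_linear * lambda^2 / (4*pi) = 10.25652 * 0.06400137^2 / (4*pi) = 3.343e-03 m^2

3.343e-03 m^2


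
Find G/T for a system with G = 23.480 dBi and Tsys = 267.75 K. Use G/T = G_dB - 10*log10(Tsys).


G/T = 23.480 - 10*log10(267.75) = 23.480 - 24.27729 = -0.7973 dB/K

-0.7973 dB/K


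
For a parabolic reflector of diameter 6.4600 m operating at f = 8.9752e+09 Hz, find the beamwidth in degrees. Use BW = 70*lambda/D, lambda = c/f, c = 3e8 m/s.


lambda = c / f = 3.0000e+08 / 8.9752e+09 = 0.03342544 m
BW = 70 * 0.03342544 / 6.4600 = 0.3622 deg

0.3622 deg


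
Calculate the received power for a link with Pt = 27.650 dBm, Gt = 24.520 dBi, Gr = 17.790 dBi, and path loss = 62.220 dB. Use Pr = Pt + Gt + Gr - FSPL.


Pr = 27.650 + 24.520 + 17.790 - 62.220 = 7.74 dBm

7.74 dBm


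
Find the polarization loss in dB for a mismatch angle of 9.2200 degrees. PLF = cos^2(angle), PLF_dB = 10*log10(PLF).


PLF_linear = cos^2(9.2200 deg) = 0.9743277
PLF_dB = 10 * log10(0.9743277) = -0.1129 dB

-0.1129 dB


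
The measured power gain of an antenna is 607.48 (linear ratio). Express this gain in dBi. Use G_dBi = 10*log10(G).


G_dBi = 10 * log10(607.48) = 27.84 dBi

27.84 dBi


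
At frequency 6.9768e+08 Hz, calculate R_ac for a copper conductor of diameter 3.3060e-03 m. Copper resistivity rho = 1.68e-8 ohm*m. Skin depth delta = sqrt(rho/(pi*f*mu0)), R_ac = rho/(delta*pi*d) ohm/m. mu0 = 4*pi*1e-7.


delta = sqrt(1.68e-8 / (pi * 6.9768e+08 * 4*pi*1e-7)) = 2.469714e-06 m
R_ac = 1.68e-8 / (2.469714e-06 * pi * 3.3060e-03) = 0.6550 ohm/m

0.6550 ohm/m


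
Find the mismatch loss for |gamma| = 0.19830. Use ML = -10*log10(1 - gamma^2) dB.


ML = -10 * log10(1 - 0.19830^2) = -10 * log10(0.96067711) = 0.1742 dB

0.1742 dB


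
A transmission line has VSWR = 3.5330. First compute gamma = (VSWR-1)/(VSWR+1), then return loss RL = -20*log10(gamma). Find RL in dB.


gamma = (3.5330 - 1) / (3.5330 + 1) = 0.5587911
RL = -20 * log10(0.5587911) = 5.055 dB

5.055 dB


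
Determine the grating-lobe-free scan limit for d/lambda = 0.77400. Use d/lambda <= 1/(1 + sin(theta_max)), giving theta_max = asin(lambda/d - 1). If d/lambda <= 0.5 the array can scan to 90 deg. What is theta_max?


lambda/d - 1 = 1/0.77400 - 1 = 0.2919897
theta_max = asin(0.2919897) = 16.98 deg

16.98 deg


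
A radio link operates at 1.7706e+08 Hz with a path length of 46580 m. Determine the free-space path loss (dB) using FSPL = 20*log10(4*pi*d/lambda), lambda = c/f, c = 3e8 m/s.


lambda = c / f = 3.0000e+08 / 1.7706e+08 = 1.694341 m
FSPL = 20 * log10(4*pi*46580/1.694341) = 110.8 dB

110.8 dB


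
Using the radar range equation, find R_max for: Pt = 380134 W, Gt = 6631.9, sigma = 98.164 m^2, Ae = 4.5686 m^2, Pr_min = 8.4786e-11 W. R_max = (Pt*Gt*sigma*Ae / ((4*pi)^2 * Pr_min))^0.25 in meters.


R^4 = 380134*6631.9*98.164*4.5686 / ((4*pi)^2 * 8.4786e-11) = 8.444349e+19
R_max = 8.444349e+19^0.25 = 95861 m

95861 m
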